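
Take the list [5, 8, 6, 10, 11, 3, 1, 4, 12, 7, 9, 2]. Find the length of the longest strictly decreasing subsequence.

4

Let dp[i] be the longest strictly decreasing subsequence ending at i:
i:      1  2  3  4  5  6  7  8  9 10 11 12
a[i]:   5  8  6 10 11  3  1  4 12  7  9  2
dp:     1  1  2  1  1  3  4  3  1  2  2  4
Maximum is 4.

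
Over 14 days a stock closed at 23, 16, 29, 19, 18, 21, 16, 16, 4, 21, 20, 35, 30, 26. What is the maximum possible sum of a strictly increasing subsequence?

Let S[i] be the best sum of a strictly increasing subsequence ending at i:
i:      1  2  3  4  5  6  7  8  9 10 11 12 13 14
a[i]:  23 16 29 19 18 21 16 16  4 21 20 35 30 26
S:     23 16 52 35 34 56 16 16  4 56 55 91 86 82
Maximum is 91 (e.g. 16 + 19 + 21 + 35).

91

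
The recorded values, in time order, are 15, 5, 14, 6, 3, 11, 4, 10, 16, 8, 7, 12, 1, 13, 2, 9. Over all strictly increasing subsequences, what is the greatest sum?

Let S[i] be the best sum of a strictly increasing subsequence ending at i:
i:      1  2  3  4  5  6  7  8  9 10 11 12 13 14 15 16
a[i]:  15  5 14  6  3 11  4 10 16  8  7 12  1 13  2  9
S:     15  5 19 11  3 22  7 21 38 19 18 34  1 47  3 28
Maximum is 47 (e.g. 5 + 6 + 11 + 12 + 13).

47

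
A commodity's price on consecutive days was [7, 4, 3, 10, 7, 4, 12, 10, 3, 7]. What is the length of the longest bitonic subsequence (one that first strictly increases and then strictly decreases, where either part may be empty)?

inc[i] = longest strictly increasing subsequence ending at i; dec[i] = longest strictly decreasing subsequence starting at i:
i:      1  2  3  4  5  6  7  8  9 10
a[i]:   7  4  3 10  7  4 12 10  3  7
inc:    1  1  1  2  2  2  3  3  1  3
dec:    3  2  1  4  3  2  3  2  1  1
Best peak at i=4 (value 10): inc=2, dec=4, length 2+4−1 = 5.

5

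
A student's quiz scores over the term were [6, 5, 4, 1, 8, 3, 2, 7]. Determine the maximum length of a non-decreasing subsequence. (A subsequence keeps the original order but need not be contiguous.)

3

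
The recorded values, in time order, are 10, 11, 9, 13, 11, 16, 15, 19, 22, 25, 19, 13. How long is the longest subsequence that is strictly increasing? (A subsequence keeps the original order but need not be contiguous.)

7

Let dp[i] be the length of the longest such subsequence ending at index i:
i:      1  2  3  4  5  6  7  8  9 10 11 12
a[i]:  10 11  9 13 11 16 15 19 22 25 19 13
dp:     1  2  1  3  2  4  4  5  6  7  5  3
Maximum dp value is 7.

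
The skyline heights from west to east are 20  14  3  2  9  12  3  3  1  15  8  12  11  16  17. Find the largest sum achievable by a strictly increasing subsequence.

72

Let S[i] be the best sum of a strictly increasing subsequence ending at i:
i:      1  2  3  4  5  6  7  8  9 10 11 12 13 14 15
a[i]:  20 14  3  2  9 12  3  3  1 15  8 12 11 16 17
S:     20 14  3  2 12 24  5  5  1 39 13 25 24 55 72
Maximum is 72 (e.g. 3 + 9 + 12 + 15 + 16 + 17).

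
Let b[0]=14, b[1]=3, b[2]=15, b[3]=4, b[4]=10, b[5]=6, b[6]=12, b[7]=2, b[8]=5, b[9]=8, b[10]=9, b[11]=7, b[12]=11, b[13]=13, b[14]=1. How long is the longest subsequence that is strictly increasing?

7

Let dp[i] be the length of the longest such subsequence ending at index i:
i:      0  1  2  3  4  5  6  7  8  9 10 11 12 13 14
b[i]:  14  3 15  4 10  6 12  2  5  8  9  7 11 13  1
dp:     1  1  2  2  3  3  4  1  3  4  5  4  6  7  1
Maximum dp value is 7.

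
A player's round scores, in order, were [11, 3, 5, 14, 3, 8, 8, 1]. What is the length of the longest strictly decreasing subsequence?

4

Negate each value so 'decreasing' becomes 'increasing', then run patience tails on the negated sequence:
-11 → extends → [-11]
-3 → extends → [-11, -3]
-5 → replaces -3 → [-11, -5]
-14 → replaces -11 → [-14, -5]
-3 → extends → [-14, -5, -3]
-8 → replaces -5 → [-14, -8, -3]
-8 → already a tail → [-14, -8, -3]
-1 → extends → [-14, -8, -3, -1]
Four tails, so the longest strictly decreasing subsequence of the original has length 4.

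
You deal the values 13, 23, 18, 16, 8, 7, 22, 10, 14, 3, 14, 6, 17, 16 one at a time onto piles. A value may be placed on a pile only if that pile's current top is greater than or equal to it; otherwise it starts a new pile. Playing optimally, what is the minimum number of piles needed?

4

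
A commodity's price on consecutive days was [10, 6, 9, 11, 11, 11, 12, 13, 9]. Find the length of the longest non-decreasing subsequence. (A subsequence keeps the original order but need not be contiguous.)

Track the smallest tail for each achievable length (allowing ties):
10 → extends → [10]
6 → replaces 10 → [6]
9 → extends → [6, 9]
11 → extends → [6, 9, 11]
11 → extends → [6, 9, 11, 11]
11 → extends → [6, 9, 11, 11, 11]
12 → extends → [6, 9, 11, 11, 11, 12]
13 → extends → [6, 9, 11, 11, 11, 12, 13]
9 → replaces 11 → [6, 9, 9, 11, 11, 12, 13]
Seven tails, so the longest non-decreasing subsequence has length 7 (e.g. 6, 9, 11, 11, 11, 12, 13).

7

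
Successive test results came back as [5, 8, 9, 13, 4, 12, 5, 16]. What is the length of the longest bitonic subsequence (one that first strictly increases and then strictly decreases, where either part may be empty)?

6

inc[i] = longest strictly increasing subsequence ending at i; dec[i] = longest strictly decreasing subsequence starting at i:
i:      1  2  3  4  5  6  7  8
a[i]:   5  8  9 13  4 12  5 16
inc:    1  2  3  4  1  4  2  5
dec:    2  2  2  3  1  2  1  1
Best peak at i=4 (value 13): inc=4, dec=3, length 4+3−1 = 6.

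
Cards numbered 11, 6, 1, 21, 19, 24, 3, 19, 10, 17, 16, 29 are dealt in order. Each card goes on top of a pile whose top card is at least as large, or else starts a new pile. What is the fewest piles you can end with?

Place each on the leftmost legal pile:
11 → new pile 1 (tops now [11])
6 → pile 1 (tops now [6])
1 → pile 1 (tops now [1])
21 → new pile 2 (tops now [1, 21])
19 → pile 2 (tops now [1, 19])
24 → new pile 3 (tops now [1, 19, 24])
3 → pile 2 (tops now [1, 3, 24])
19 → pile 3 (tops now [1, 3, 19])
10 → pile 3 (tops now [1, 3, 10])
17 → new pile 4 (tops now [1, 3, 10, 17])
16 → pile 4 (tops now [1, 3, 10, 16])
29 → new pile 5 (tops now [1, 3, 10, 16, 29])
Five piles.

5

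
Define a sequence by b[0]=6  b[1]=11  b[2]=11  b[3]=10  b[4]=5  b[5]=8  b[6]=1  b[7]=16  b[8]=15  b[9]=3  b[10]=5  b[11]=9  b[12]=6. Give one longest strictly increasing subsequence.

1, 3, 5, 9

Patience tails give the LIS length; then backtrack through the dp parents:
6 → extends → [6]
11 → extends → [6, 11]
11 → already a tail → [6, 11]
10 → replaces 11 → [6, 10]
5 → replaces 6 → [5, 10]
8 → replaces 10 → [5, 8]
1 → replaces 5 → [1, 8]
16 → extends → [1, 8, 16]
15 → replaces 16 → [1, 8, 15]
3 → replaces 8 → [1, 3, 15]
5 → replaces 15 → [1, 3, 5]
9 → extends → [1, 3, 5, 9]
6 → replaces 9 → [1, 3, 5, 6]
Length 4; one witness is 1, 3, 5, 9.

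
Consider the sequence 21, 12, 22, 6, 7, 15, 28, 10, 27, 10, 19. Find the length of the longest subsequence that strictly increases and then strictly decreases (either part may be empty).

inc[i] = longest strictly increasing subsequence ending at i; dec[i] = longest strictly decreasing subsequence starting at i:
i:      1  2  3  4  5  6  7  8  9 10 11
a[i]:  21 12 22  6  7 15 28 10 27 10 19
inc:    1  1  2  1  2  3  4  3  4  3  4
dec:    3  2  3  1  1  2  3  1  2  1  1
Best peak at i=7 (value 28): inc=4, dec=3, length 4+3−1 = 6.

6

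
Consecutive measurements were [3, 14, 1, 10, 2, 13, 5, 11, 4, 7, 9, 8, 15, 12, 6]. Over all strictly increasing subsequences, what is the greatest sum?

Let S[i] be the best sum of a strictly increasing subsequence ending at i:
i:      1  2  3  4  5  6  7  8  9 10 11 12 13 14 15
a[i]:   3 14  1 10  2 13  5 11  4  7  9  8 15 12  6
S:      3 17  1 13  3 26  8 24  7 15 24 23 41 36 14
Maximum is 41 (e.g. 3 + 10 + 13 + 15).

41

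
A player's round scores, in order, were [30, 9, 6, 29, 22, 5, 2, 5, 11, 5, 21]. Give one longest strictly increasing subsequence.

Patience tails give the LIS length; then backtrack through the dp parents:
30 → extends → [30]
9 → replaces 30 → [9]
6 → replaces 9 → [6]
29 → extends → [6, 29]
22 → replaces 29 → [6, 22]
5 → replaces 6 → [5, 22]
2 → replaces 5 → [2, 22]
5 → replaces 22 → [2, 5]
11 → extends → [2, 5, 11]
5 → already a tail → [2, 5, 11]
21 → extends → [2, 5, 11, 21]
Length 4; one witness is 2, 5, 11, 21.

2, 5, 11, 21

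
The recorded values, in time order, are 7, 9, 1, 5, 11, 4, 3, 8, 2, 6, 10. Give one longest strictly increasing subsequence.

Patience tails give the LIS length; then backtrack through the dp parents:
7 → extends → [7]
9 → extends → [7, 9]
1 → replaces 7 → [1, 9]
5 → replaces 9 → [1, 5]
11 → extends → [1, 5, 11]
4 → replaces 5 → [1, 4, 11]
3 → replaces 4 → [1, 3, 11]
8 → replaces 11 → [1, 3, 8]
2 → replaces 3 → [1, 2, 8]
6 → replaces 8 → [1, 2, 6]
10 → extends → [1, 2, 6, 10]
Length 4; one witness is 1, 5, 8, 10.

1, 5, 8, 10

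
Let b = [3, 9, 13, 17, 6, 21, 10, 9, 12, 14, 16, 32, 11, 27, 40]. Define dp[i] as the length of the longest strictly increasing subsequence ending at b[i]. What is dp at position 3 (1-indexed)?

3

dp[i] = 1 + max{dp[j] : j<i, b[j]<b[i]} (or 1 if no such j):
i:      1  2  3  4  5  6  7  8  9 10 11 12 13 14 15
b[i]:   3  9 13 17  6 21 10  9 12 14 16 32 11 27 40
dp:     1  2  3  4  2  5  3  3  4  5  6  7  4  7  8
At index 3 the value is 3.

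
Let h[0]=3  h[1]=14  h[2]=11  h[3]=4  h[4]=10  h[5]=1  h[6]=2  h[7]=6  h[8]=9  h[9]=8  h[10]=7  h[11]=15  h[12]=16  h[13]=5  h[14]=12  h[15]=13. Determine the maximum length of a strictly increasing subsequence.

6

Let dp[i] be the length of the longest such subsequence ending at index i:
i:      0  1  2  3  4  5  6  7  8  9 10 11 12 13 14 15
h[i]:   3 14 11  4 10  1  2  6  9  8  7 15 16  5 12 13
dp:     1  2  2  2  3  1  2  3  4  4  4  5  6  3  5  6
Maximum dp value is 6.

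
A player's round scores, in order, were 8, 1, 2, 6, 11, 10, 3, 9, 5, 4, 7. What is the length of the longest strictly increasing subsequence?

Let dp[i] be the length of the longest such subsequence ending at index i:
i:      1  2  3  4  5  6  7  8  9 10 11
a[i]:   8  1  2  6 11 10  3  9  5  4  7
dp:     1  1  2  3  4  4  3  4  4  4  5
Maximum dp value is 5.

5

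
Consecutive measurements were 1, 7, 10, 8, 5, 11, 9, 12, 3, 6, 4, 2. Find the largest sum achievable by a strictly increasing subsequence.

Let S[i] be the best sum of a strictly increasing subsequence ending at i:
i:      1  2  3  4  5  6  7  8  9 10 11 12
a[i]:   1  7 10  8  5 11  9 12  3  6  4  2
S:      1  8 18 16  6 29 25 41  4 12  8  3
Maximum is 41 (e.g. 1 + 7 + 10 + 11 + 12).

41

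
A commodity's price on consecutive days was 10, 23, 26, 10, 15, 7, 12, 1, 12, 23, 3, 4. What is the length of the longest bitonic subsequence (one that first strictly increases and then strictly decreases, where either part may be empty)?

inc[i] = longest strictly increasing subsequence ending at i; dec[i] = longest strictly decreasing subsequence starting at i:
i:      1  2  3  4  5  6  7  8  9 10 11 12
a[i]:  10 23 26 10 15  7 12  1 12 23  3  4
inc:    1  2  3  1  2  1  2  1  2  3  2  3
dec:    3  4  4  3  3  2  2  1  2  2  1  1
Best peak at i=3 (value 26): inc=3, dec=4, length 3+4−1 = 6.

6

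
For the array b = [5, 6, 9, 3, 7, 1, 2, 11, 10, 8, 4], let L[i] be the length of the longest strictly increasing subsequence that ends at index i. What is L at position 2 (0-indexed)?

dp[i] = 1 + max{dp[j] : j<i, b[j]<b[i]} (or 1 if no such j):
i:      0  1  2  3  4  5  6  7  8  9 10
b[i]:   5  6  9  3  7  1  2 11 10  8  4
dp:     1  2  3  1  3  1  2  4  4  4  3
At index 2 the value is 3.

3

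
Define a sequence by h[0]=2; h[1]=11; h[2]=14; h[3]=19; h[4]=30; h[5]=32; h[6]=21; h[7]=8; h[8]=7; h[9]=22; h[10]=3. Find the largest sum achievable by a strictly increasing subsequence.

108

Let S[i] be the best sum of a strictly increasing subsequence ending at i:
i:       0   1   2   3   4   5   6   7   8   9  10
h[i]:    2  11  14  19  30  32  21   8   7  22   3
S:       2  13  27  46  76 108  67  10   9  89   5
Maximum is 108 (e.g. 2 + 11 + 14 + 19 + 30 + 32).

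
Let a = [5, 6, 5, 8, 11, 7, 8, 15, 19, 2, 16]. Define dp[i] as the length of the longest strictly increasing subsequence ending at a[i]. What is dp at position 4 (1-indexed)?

dp[i] = 1 + max{dp[j] : j<i, a[j]<a[i]} (or 1 if no such j):
i:      1  2  3  4  5  6  7  8  9 10 11
a[i]:   5  6  5  8 11  7  8 15 19  2 16
dp:     1  2  1  3  4  3  4  5  6  1  6
At index 4 the value is 3.

3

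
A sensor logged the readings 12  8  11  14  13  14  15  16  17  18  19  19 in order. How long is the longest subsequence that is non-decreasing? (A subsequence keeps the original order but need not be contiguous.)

10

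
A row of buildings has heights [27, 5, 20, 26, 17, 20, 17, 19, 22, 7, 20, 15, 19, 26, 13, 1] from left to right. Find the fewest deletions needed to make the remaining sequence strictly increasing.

Fewest deletions = n − (longest strictly increasing subsequence).
i:      1  2  3  4  5  6  7  8  9 10 11 12 13 14 15 16
a[i]:  27  5 20 26 17 20 17 19 22  7 20 15 19 26 13  1
dp:     1  1  2  3  2  3  2  3  4  2  4  3  4  5  3  1
max dp = 5, so deletions = 16 − 5 = 11.

11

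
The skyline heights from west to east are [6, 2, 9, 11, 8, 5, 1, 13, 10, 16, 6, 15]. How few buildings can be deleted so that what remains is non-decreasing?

7

Fewest deletions = n − (longest non-decreasing subsequence).
Patience tails:
6 → extends → [6]
2 → replaces 6 → [2]
9 → extends → [2, 9]
11 → extends → [2, 9, 11]
8 → replaces 9 → [2, 8, 11]
5 → replaces 8 → [2, 5, 11]
1 → replaces 2 → [1, 5, 11]
13 → extends → [1, 5, 11, 13]
10 → replaces 11 → [1, 5, 10, 13]
16 → extends → [1, 5, 10, 13, 16]
6 → replaces 10 → [1, 5, 6, 13, 16]
15 → replaces 16 → [1, 5, 6, 13, 15]
Longest non-decreasing subsequence has length 5, so deletions = 12 − 5 = 7.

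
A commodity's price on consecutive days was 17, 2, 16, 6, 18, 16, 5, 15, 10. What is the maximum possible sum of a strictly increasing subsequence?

36

Let S[i] be the best sum of a strictly increasing subsequence ending at i:
i:      1  2  3  4  5  6  7  8  9
a[i]:  17  2 16  6 18 16  5 15 10
S:     17  2 18  8 36 24  7 23 18
Maximum is 36 (e.g. 2 + 16 + 18).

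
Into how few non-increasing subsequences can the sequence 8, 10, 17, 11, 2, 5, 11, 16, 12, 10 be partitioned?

Place each on the leftmost legal pile:
8 → new pile 1 (tops now [8])
10 → new pile 2 (tops now [8, 10])
17 → new pile 3 (tops now [8, 10, 17])
11 → pile 3 (tops now [8, 10, 11])
2 → pile 1 (tops now [2, 10, 11])
5 → pile 2 (tops now [2, 5, 11])
11 → pile 3 (tops now [2, 5, 11])
16 → new pile 4 (tops now [2, 5, 11, 16])
12 → pile 4 (tops now [2, 5, 11, 12])
10 → pile 3 (tops now [2, 5, 10, 12])
Four piles.

4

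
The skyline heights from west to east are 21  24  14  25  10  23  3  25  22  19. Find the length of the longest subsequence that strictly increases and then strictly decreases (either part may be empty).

inc[i] = longest strictly increasing subsequence ending at i; dec[i] = longest strictly decreasing subsequence starting at i:
i:      1  2  3  4  5  6  7  8  9 10
a[i]:  21 24 14 25 10 23  3 25 22 19
inc:    1  2  1  3  1  2  1  3  2  2
dec:    4  4  3  4  2  3  1  3  2  1
Best peak at i=4 (value 25): inc=3, dec=4, length 3+4−1 = 6.

6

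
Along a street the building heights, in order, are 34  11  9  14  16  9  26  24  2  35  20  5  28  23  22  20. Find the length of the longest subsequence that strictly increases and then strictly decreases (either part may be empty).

9

inc[i] = longest strictly increasing subsequence ending at i; dec[i] = longest strictly decreasing subsequence starting at i:
i:      1  2  3  4  5  6  7  8  9 10 11 12 13 14 15 16
a[i]:  34 11  9 14 16  9 26 24  2 35 20  5 28 23 22 20
inc:    1  1  1  2  3  1  4  4  1  5  4  2  5  5  5  4
dec:    6  3  2  3  3  2  5  4  1  5  2  1  4  3  2  1
Best peak at i=10 (value 35): inc=5, dec=5, length 5+5−1 = 9.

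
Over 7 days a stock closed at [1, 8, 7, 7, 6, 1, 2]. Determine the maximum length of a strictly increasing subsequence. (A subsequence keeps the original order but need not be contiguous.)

2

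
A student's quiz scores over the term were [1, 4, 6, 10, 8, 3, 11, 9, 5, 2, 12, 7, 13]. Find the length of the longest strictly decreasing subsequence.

4

Negate each value so 'decreasing' becomes 'increasing', then run patience tails on the negated sequence:
-1 → extends → [-1]
-4 → replaces -1 → [-4]
-6 → replaces -4 → [-6]
-10 → replaces -6 → [-10]
-8 → extends → [-10, -8]
-3 → extends → [-10, -8, -3]
-11 → replaces -10 → [-11, -8, -3]
-9 → replaces -8 → [-11, -9, -3]
-5 → replaces -3 → [-11, -9, -5]
-2 → extends → [-11, -9, -5, -2]
-12 → replaces -11 → [-12, -9, -5, -2]
-7 → replaces -5 → [-12, -9, -7, -2]
-13 → replaces -12 → [-13, -9, -7, -2]
Four tails, so the longest strictly decreasing subsequence of the original has length 4.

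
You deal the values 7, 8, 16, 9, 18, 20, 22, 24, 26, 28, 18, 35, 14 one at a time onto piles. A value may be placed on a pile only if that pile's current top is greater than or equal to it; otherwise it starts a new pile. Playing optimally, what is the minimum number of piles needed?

10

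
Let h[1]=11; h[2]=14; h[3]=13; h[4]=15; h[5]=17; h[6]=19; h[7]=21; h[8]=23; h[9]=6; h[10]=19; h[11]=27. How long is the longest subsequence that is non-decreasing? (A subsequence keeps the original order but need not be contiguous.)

8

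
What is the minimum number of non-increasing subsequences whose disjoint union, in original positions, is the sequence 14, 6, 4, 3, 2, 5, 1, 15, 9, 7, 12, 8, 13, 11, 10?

Place each on the leftmost legal pile:
14 → new pile 1 (tops now [14])
6 → pile 1 (tops now [6])
4 → pile 1 (tops now [4])
3 → pile 1 (tops now [3])
2 → pile 1 (tops now [2])
5 → new pile 2 (tops now [2, 5])
1 → pile 1 (tops now [1, 5])
15 → new pile 3 (tops now [1, 5, 15])
9 → pile 3 (tops now [1, 5, 9])
7 → pile 3 (tops now [1, 5, 7])
12 → new pile 4 (tops now [1, 5, 7, 12])
8 → pile 4 (tops now [1, 5, 7, 8])
13 → new pile 5 (tops now [1, 5, 7, 8, 13])
11 → pile 5 (tops now [1, 5, 7, 8, 11])
10 → pile 5 (tops now [1, 5, 7, 8, 10])
Five piles.

5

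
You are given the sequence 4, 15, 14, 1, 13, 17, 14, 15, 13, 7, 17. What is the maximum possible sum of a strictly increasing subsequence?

Let S[i] be the best sum of a strictly increasing subsequence ending at i:
i:      1  2  3  4  5  6  7  8  9 10 11
a[i]:   4 15 14  1 13 17 14 15 13  7 17
S:      4 19 18  1 17 36 31 46 17 11 63
Maximum is 63 (e.g. 4 + 13 + 14 + 15 + 17).

63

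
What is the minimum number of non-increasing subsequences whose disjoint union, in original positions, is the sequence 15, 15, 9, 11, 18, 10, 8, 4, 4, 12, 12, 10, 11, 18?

4

Place each on the leftmost legal pile:
15 → new pile 1 (tops now [15])
15 → pile 1 (tops now [15])
9 → pile 1 (tops now [9])
11 → new pile 2 (tops now [9, 11])
18 → new pile 3 (tops now [9, 11, 18])
10 → pile 2 (tops now [9, 10, 18])
8 → pile 1 (tops now [8, 10, 18])
4 → pile 1 (tops now [4, 10, 18])
4 → pile 1 (tops now [4, 10, 18])
12 → pile 3 (tops now [4, 10, 12])
12 → pile 3 (tops now [4, 10, 12])
10 → pile 2 (tops now [4, 10, 12])
11 → pile 3 (tops now [4, 10, 11])
18 → new pile 4 (tops now [4, 10, 11, 18])
Four piles.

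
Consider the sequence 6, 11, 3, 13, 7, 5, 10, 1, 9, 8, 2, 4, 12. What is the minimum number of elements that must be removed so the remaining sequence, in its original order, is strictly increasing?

9

Fewest deletions = n − (longest strictly increasing subsequence).
Patience tails:
6 → extends → [6]
11 → extends → [6, 11]
3 → replaces 6 → [3, 11]
13 → extends → [3, 11, 13]
7 → replaces 11 → [3, 7, 13]
5 → replaces 7 → [3, 5, 13]
10 → replaces 13 → [3, 5, 10]
1 → replaces 3 → [1, 5, 10]
9 → replaces 10 → [1, 5, 9]
8 → replaces 9 → [1, 5, 8]
2 → replaces 5 → [1, 2, 8]
4 → replaces 8 → [1, 2, 4]
12 → extends → [1, 2, 4, 12]
Longest strictly increasing subsequence has length 4, so deletions = 13 − 4 = 9.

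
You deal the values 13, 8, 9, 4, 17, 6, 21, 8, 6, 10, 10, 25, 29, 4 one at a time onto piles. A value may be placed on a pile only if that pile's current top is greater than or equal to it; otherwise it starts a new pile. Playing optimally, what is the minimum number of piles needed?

6

The minimum number of non-increasing subsequences covering a sequence equals the length of its longest strictly increasing subsequence.
LIS length is 6 (e.g. 8, 9, 17, 21, 25, 29), so 6 piles are needed.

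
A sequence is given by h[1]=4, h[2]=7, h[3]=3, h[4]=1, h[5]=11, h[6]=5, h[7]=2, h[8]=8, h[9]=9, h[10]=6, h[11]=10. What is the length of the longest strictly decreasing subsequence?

3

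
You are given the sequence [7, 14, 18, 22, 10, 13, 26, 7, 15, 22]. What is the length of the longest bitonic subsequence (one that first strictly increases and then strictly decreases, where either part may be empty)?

inc[i] = longest strictly increasing subsequence ending at i; dec[i] = longest strictly decreasing subsequence starting at i:
i:      1  2  3  4  5  6  7  8  9 10
a[i]:   7 14 18 22 10 13 26  7 15 22
inc:    1  2  3  4  2  3  5  1  4  5
dec:    1  3  3  3  2  2  2  1  1  1
Best peak at i=4 (value 22): inc=4, dec=3, length 4+3−1 = 6.

6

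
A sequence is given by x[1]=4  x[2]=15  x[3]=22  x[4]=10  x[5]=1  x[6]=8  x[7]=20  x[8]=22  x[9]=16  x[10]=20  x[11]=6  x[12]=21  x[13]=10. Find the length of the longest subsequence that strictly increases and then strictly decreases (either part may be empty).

6

inc[i] = longest strictly increasing subsequence ending at i; dec[i] = longest strictly decreasing subsequence starting at i:
i:      1  2  3  4  5  6  7  8  9 10 11 12 13
x[i]:   4 15 22 10  1  8 20 22 16 20  6 21 10
inc:    1  2  3  2  1  2  3  4  3  4  2  5  3
dec:    2  4  4  3  1  2  3  3  2  2  1  2  1
Best peak at i=3 (value 22): inc=3, dec=4, length 3+4−1 = 6.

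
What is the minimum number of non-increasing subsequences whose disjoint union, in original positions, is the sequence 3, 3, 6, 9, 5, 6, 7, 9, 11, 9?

6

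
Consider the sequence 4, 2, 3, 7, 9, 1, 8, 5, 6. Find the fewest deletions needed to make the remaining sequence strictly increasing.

Fewest deletions = n − (longest strictly increasing subsequence).
Patience tails:
4 → extends → [4]
2 → replaces 4 → [2]
3 → extends → [2, 3]
7 → extends → [2, 3, 7]
9 → extends → [2, 3, 7, 9]
1 → replaces 2 → [1, 3, 7, 9]
8 → replaces 9 → [1, 3, 7, 8]
5 → replaces 7 → [1, 3, 5, 8]
6 → replaces 8 → [1, 3, 5, 6]
Longest strictly increasing subsequence has length 4, so deletions = 9 − 4 = 5.

5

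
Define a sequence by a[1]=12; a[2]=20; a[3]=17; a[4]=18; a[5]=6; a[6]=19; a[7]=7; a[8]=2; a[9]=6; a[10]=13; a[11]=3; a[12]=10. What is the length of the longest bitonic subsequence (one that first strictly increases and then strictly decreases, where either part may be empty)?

inc[i] = longest strictly increasing subsequence ending at i; dec[i] = longest strictly decreasing subsequence starting at i:
i:      1  2  3  4  5  6  7  8  9 10 11 12
a[i]:  12 20 17 18  6 19  7  2  6 13  3 10
inc:    1  2  2  3  1  4  2  1  2  3  2  3
dec:    4  5  4  4  2  4  3  1  2  2  1  1
Best peak at i=6 (value 19): inc=4, dec=4, length 4+4−1 = 7.

7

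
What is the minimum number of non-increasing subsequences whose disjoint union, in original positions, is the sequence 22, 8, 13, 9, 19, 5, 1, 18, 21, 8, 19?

4

Place each on the leftmost legal pile:
22 → new pile 1 (tops now [22])
8 → pile 1 (tops now [8])
13 → new pile 2 (tops now [8, 13])
9 → pile 2 (tops now [8, 9])
19 → new pile 3 (tops now [8, 9, 19])
5 → pile 1 (tops now [5, 9, 19])
1 → pile 1 (tops now [1, 9, 19])
18 → pile 3 (tops now [1, 9, 18])
21 → new pile 4 (tops now [1, 9, 18, 21])
8 → pile 2 (tops now [1, 8, 18, 21])
19 → pile 4 (tops now [1, 8, 18, 19])
Four piles.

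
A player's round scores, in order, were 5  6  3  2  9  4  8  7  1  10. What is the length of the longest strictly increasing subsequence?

Track the smallest tail for each achievable length (strict):
5 → extends → [5]
6 → extends → [5, 6]
3 → replaces 5 → [3, 6]
2 → replaces 3 → [2, 6]
9 → extends → [2, 6, 9]
4 → replaces 6 → [2, 4, 9]
8 → replaces 9 → [2, 4, 8]
7 → replaces 8 → [2, 4, 7]
1 → replaces 2 → [1, 4, 7]
10 → extends → [1, 4, 7, 10]
Four tails, so the longest strictly increasing subsequence has length 4 (e.g. 5, 6, 9, 10).

4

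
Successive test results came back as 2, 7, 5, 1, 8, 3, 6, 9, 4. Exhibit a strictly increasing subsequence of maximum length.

Patience tails give the LIS length; then backtrack through the dp parents:
2 → extends → [2]
7 → extends → [2, 7]
5 → replaces 7 → [2, 5]
1 → replaces 2 → [1, 5]
8 → extends → [1, 5, 8]
3 → replaces 5 → [1, 3, 8]
6 → replaces 8 → [1, 3, 6]
9 → extends → [1, 3, 6, 9]
4 → replaces 6 → [1, 3, 4, 9]
Length 4; one witness is 2, 7, 8, 9.

2, 7, 8, 9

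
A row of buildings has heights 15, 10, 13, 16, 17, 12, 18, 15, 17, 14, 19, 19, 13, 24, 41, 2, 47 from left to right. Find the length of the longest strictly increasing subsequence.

9

Track the smallest tail for each achievable length (strict):
15 → extends → [15]
10 → replaces 15 → [10]
13 → extends → [10, 13]
16 → extends → [10, 13, 16]
17 → extends → [10, 13, 16, 17]
12 → replaces 13 → [10, 12, 16, 17]
18 → extends → [10, 12, 16, 17, 18]
15 → replaces 16 → [10, 12, 15, 17, 18]
17 → already a tail → [10, 12, 15, 17, 18]
14 → replaces 15 → [10, 12, 14, 17, 18]
19 → extends → [10, 12, 14, 17, 18, 19]
19 → already a tail → [10, 12, 14, 17, 18, 19]
13 → replaces 14 → [10, 12, 13, 17, 18, 19]
24 → extends → [10, 12, 13, 17, 18, 19, 24]
41 → extends → [10, 12, 13, 17, 18, 19, 24, 41]
2 → replaces 10 → [2, 12, 13, 17, 18, 19, 24, 41]
47 → extends → [2, 12, 13, 17, 18, 19, 24, 41, 47]
Nine tails, so the longest strictly increasing subsequence has length 9 (e.g. 10, 13, 16, 17, 18, 19, 24, 41, 47).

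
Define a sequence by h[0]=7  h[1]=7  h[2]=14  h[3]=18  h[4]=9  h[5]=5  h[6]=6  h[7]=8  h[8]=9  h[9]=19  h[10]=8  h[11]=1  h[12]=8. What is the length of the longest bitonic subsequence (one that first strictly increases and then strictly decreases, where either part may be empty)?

inc[i] = longest strictly increasing subsequence ending at i; dec[i] = longest strictly decreasing subsequence starting at i:
i:      0  1  2  3  4  5  6  7  8  9 10 11 12
h[i]:   7  7 14 18  9  5  6  8  9 19  8  1  8
inc:    1  1  2  3  2  1  2  3  4  5  3  1  3
dec:    3  3  4  4  3  2  2  2  3  3  2  1  1
Best peak at i=9 (value 19): inc=5, dec=3, length 5+3−1 = 7.

7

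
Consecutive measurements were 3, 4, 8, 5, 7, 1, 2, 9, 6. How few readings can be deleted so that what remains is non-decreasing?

4

Fewest deletions = n − (longest non-decreasing subsequence).
Patience tails:
3 → extends → [3]
4 → extends → [3, 4]
8 → extends → [3, 4, 8]
5 → replaces 8 → [3, 4, 5]
7 → extends → [3, 4, 5, 7]
1 → replaces 3 → [1, 4, 5, 7]
2 → replaces 4 → [1, 2, 5, 7]
9 → extends → [1, 2, 5, 7, 9]
6 → replaces 7 → [1, 2, 5, 6, 9]
Longest non-decreasing subsequence has length 5, so deletions = 9 − 5 = 4.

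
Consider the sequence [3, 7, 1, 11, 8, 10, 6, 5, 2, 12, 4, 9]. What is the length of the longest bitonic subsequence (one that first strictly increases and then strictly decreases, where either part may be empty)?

inc[i] = longest strictly increasing subsequence ending at i; dec[i] = longest strictly decreasing subsequence starting at i:
i:      1  2  3  4  5  6  7  8  9 10 11 12
a[i]:   3  7  1 11  8 10  6  5  2 12  4  9
inc:    1  2  1  3  3  4  2  2  2  5  3  4
dec:    2  4  1  5  4  4  3  2  1  2  1  1
Best peak at i=4 (value 11): inc=3, dec=5, length 3+5−1 = 7.

7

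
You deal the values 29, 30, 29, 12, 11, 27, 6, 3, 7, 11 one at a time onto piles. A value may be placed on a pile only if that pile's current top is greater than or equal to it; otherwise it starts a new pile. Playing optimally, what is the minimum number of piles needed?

3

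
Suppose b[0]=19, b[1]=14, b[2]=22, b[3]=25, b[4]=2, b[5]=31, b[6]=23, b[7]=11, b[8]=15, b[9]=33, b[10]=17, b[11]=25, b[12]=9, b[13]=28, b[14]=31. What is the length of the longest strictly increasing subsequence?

Track the smallest tail for each achievable length (strict):
19 → extends → [19]
14 → replaces 19 → [14]
22 → extends → [14, 22]
25 → extends → [14, 22, 25]
2 → replaces 14 → [2, 22, 25]
31 → extends → [2, 22, 25, 31]
23 → replaces 25 → [2, 22, 23, 31]
11 → replaces 22 → [2, 11, 23, 31]
15 → replaces 23 → [2, 11, 15, 31]
33 → extends → [2, 11, 15, 31, 33]
17 → replaces 31 → [2, 11, 15, 17, 33]
25 → replaces 33 → [2, 11, 15, 17, 25]
9 → replaces 11 → [2, 9, 15, 17, 25]
28 → extends → [2, 9, 15, 17, 25, 28]
31 → extends → [2, 9, 15, 17, 25, 28, 31]
Seven tails, so the longest strictly increasing subsequence has length 7 (e.g. 2, 11, 15, 17, 25, 28, 31).

7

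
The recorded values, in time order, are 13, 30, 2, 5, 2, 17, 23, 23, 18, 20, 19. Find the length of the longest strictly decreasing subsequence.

Let dp[i] be the longest strictly decreasing subsequence ending at i:
i:      1  2  3  4  5  6  7  8  9 10 11
a[i]:  13 30  2  5  2 17 23 23 18 20 19
dp:     1  1  2  2  3  2  2  2  3  3  4
Maximum is 4.

4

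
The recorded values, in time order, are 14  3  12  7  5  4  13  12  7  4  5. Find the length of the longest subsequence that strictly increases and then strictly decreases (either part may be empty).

inc[i] = longest strictly increasing subsequence ending at i; dec[i] = longest strictly decreasing subsequence starting at i:
i:      1  2  3  4  5  6  7  8  9 10 11
a[i]:  14  3 12  7  5  4 13 12  7  4  5
inc:    1  1  2  2  2  2  3  3  3  2  3
dec:    5  1  4  3  2  1  4  3  2  1  1
Best peak at i=7 (value 13): inc=3, dec=4, length 3+4−1 = 6.

6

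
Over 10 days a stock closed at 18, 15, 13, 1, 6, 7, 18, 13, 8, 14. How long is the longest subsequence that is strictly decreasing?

4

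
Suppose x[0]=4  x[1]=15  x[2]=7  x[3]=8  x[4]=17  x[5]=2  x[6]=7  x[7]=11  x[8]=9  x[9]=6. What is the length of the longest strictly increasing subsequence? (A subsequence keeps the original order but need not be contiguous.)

4

Track the smallest tail for each achievable length (strict):
4 → extends → [4]
15 → extends → [4, 15]
7 → replaces 15 → [4, 7]
8 → extends → [4, 7, 8]
17 → extends → [4, 7, 8, 17]
2 → replaces 4 → [2, 7, 8, 17]
7 → already a tail → [2, 7, 8, 17]
11 → replaces 17 → [2, 7, 8, 11]
9 → replaces 11 → [2, 7, 8, 9]
6 → replaces 7 → [2, 6, 8, 9]
Four tails, so the longest strictly increasing subsequence has length 4 (e.g. 4, 7, 8, 17).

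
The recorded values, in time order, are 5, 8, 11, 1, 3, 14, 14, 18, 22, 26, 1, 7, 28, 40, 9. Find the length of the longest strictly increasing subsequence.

Track the smallest tail for each achievable length (strict):
5 → extends → [5]
8 → extends → [5, 8]
11 → extends → [5, 8, 11]
1 → replaces 5 → [1, 8, 11]
3 → replaces 8 → [1, 3, 11]
14 → extends → [1, 3, 11, 14]
14 → already a tail → [1, 3, 11, 14]
18 → extends → [1, 3, 11, 14, 18]
22 → extends → [1, 3, 11, 14, 18, 22]
26 → extends → [1, 3, 11, 14, 18, 22, 26]
1 → already a tail → [1, 3, 11, 14, 18, 22, 26]
7 → replaces 11 → [1, 3, 7, 14, 18, 22, 26]
28 → extends → [1, 3, 7, 14, 18, 22, 26, 28]
40 → extends → [1, 3, 7, 14, 18, 22, 26, 28, 40]
9 → replaces 14 → [1, 3, 7, 9, 18, 22, 26, 28, 40]
Nine tails, so the longest strictly increasing subsequence has length 9 (e.g. 5, 8, 11, 14, 18, 22, 26, 28, 40).

9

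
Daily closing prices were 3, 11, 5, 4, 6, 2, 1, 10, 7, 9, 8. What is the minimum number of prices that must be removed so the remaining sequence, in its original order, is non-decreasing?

6

Fewest deletions = n − (longest non-decreasing subsequence).
Patience tails:
3 → extends → [3]
11 → extends → [3, 11]
5 → replaces 11 → [3, 5]
4 → replaces 5 → [3, 4]
6 → extends → [3, 4, 6]
2 → replaces 3 → [2, 4, 6]
1 → replaces 2 → [1, 4, 6]
10 → extends → [1, 4, 6, 10]
7 → replaces 10 → [1, 4, 6, 7]
9 → extends → [1, 4, 6, 7, 9]
8 → replaces 9 → [1, 4, 6, 7, 8]
Longest non-decreasing subsequence has length 5, so deletions = 11 − 5 = 6.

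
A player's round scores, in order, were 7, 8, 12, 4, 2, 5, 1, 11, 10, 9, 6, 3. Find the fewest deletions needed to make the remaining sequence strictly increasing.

9

Fewest deletions = n − (longest strictly increasing subsequence).
i:      1  2  3  4  5  6  7  8  9 10 11 12
a[i]:   7  8 12  4  2  5  1 11 10  9  6  3
dp:     1  2  3  1  1  2  1  3  3  3  3  2
max dp = 3, so deletions = 12 − 3 = 9.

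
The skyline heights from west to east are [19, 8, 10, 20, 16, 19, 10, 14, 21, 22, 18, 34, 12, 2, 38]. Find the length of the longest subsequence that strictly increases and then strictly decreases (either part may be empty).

9

inc[i] = longest strictly increasing subsequence ending at i; dec[i] = longest strictly decreasing subsequence starting at i:
i:      1  2  3  4  5  6  7  8  9 10 11 12 13 14 15
a[i]:  19  8 10 20 16 19 10 14 21 22 18 34 12  2 38
inc:    1  1  2  3  3  4  2  3  5  6  4  7  3  1  8
dec:    5  2  2  5  4  4  2  3  4  4  3  3  2  1  1
Best peak at i=10 (value 22): inc=6, dec=4, length 6+4−1 = 9.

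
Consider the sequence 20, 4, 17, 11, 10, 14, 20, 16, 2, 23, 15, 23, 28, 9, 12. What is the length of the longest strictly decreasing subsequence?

Negate each value so 'decreasing' becomes 'increasing', then run patience tails on the negated sequence:
-20 → extends → [-20]
-4 → extends → [-20, -4]
-17 → replaces -4 → [-20, -17]
-11 → extends → [-20, -17, -11]
-10 → extends → [-20, -17, -11, -10]
-14 → replaces -11 → [-20, -17, -14, -10]
-20 → already a tail → [-20, -17, -14, -10]
-16 → replaces -14 → [-20, -17, -16, -10]
-2 → extends → [-20, -17, -16, -10, -2]
-23 → replaces -20 → [-23, -17, -16, -10, -2]
-15 → replaces -10 → [-23, -17, -16, -15, -2]
-23 → already a tail → [-23, -17, -16, -15, -2]
-28 → replaces -23 → [-28, -17, -16, -15, -2]
-9 → replaces -2 → [-28, -17, -16, -15, -9]
-12 → replaces -9 → [-28, -17, -16, -15, -12]
Five tails, so the longest strictly decreasing subsequence of the original has length 5.

5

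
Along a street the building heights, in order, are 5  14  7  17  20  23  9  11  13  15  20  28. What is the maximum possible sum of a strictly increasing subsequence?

Let S[i] be the best sum of a strictly increasing subsequence ending at i:
i:       1   2   3   4   5   6   7   8   9  10  11  12
a[i]:    5  14   7  17  20  23   9  11  13  15  20  28
S:       5  19  12  36  56  79  21  32  45  60  80 108
Maximum is 108 (e.g. 5 + 7 + 9 + 11 + 13 + 15 + 20 + 28).

108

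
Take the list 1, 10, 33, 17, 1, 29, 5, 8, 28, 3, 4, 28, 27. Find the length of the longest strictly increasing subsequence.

4

Let dp[i] be the length of the longest such subsequence ending at index i:
i:      1  2  3  4  5  6  7  8  9 10 11 12 13
a[i]:   1 10 33 17  1 29  5  8 28  3  4 28 27
dp:     1  2  3  3  1  4  2  3  4  2  3  4  4
Maximum dp value is 4.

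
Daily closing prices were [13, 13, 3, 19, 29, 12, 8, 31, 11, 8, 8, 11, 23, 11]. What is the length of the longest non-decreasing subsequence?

6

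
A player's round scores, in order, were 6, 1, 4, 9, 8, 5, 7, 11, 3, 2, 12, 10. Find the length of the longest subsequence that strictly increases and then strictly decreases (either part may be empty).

7

inc[i] = longest strictly increasing subsequence ending at i; dec[i] = longest strictly decreasing subsequence starting at i:
i:      1  2  3  4  5  6  7  8  9 10 11 12
a[i]:   6  1  4  9  8  5  7 11  3  2 12 10
inc:    1  1  2  3  3  3  4  5  2  2  6  5
dec:    4  1  3  5  4  3  3  3  2  1  2  1
Best peak at i=4 (value 9): inc=3, dec=5, length 3+5−1 = 7.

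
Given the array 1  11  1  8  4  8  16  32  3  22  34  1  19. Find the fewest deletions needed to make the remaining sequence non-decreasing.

6

Fewest deletions = n − (longest non-decreasing subsequence).
i:      1  2  3  4  5  6  7  8  9 10 11 12 13
a[i]:   1 11  1  8  4  8 16 32  3 22 34  1 19
dp:     1  2  2  3  3  4  5  6  3  6  7  3  6
max dp = 7, so deletions = 13 − 7 = 6.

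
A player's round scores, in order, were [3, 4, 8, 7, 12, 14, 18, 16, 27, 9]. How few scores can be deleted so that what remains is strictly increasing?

Fewest deletions = n − (longest strictly increasing subsequence).
Patience tails:
3 → extends → [3]
4 → extends → [3, 4]
8 → extends → [3, 4, 8]
7 → replaces 8 → [3, 4, 7]
12 → extends → [3, 4, 7, 12]
14 → extends → [3, 4, 7, 12, 14]
18 → extends → [3, 4, 7, 12, 14, 18]
16 → replaces 18 → [3, 4, 7, 12, 14, 16]
27 → extends → [3, 4, 7, 12, 14, 16, 27]
9 → replaces 12 → [3, 4, 7, 9, 14, 16, 27]
Longest strictly increasing subsequence has length 7, so deletions = 10 − 7 = 3.

3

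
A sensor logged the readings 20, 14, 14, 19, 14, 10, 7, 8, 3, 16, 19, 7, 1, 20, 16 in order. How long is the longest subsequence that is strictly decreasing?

7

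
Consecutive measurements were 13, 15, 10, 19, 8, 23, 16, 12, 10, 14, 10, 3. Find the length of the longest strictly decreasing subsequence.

5

Negate each value so 'decreasing' becomes 'increasing', then run patience tails on the negated sequence:
-13 → extends → [-13]
-15 → replaces -13 → [-15]
-10 → extends → [-15, -10]
-19 → replaces -15 → [-19, -10]
-8 → extends → [-19, -10, -8]
-23 → replaces -19 → [-23, -10, -8]
-16 → replaces -10 → [-23, -16, -8]
-12 → replaces -8 → [-23, -16, -12]
-10 → extends → [-23, -16, -12, -10]
-14 → replaces -12 → [-23, -16, -14, -10]
-10 → already a tail → [-23, -16, -14, -10]
-3 → extends → [-23, -16, -14, -10, -3]
Five tails, so the longest strictly decreasing subsequence of the original has length 5.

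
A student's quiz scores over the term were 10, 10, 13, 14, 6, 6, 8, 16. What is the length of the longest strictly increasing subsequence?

4

Let dp[i] be the length of the longest such subsequence ending at index i:
i:      1  2  3  4  5  6  7  8
a[i]:  10 10 13 14  6  6  8 16
dp:     1  1  2  3  1  1  2  4
Maximum dp value is 4.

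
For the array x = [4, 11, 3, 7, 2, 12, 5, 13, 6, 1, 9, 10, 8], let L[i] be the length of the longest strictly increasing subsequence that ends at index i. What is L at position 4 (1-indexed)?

2

dp[i] = 1 + max{dp[j] : j<i, x[j]<x[i]} (or 1 if no such j):
i:      1  2  3  4  5  6  7  8  9 10 11 12 13
x[i]:   4 11  3  7  2 12  5 13  6  1  9 10  8
dp:     1  2  1  2  1  3  2  4  3  1  4  5  4
At index 4 the value is 2.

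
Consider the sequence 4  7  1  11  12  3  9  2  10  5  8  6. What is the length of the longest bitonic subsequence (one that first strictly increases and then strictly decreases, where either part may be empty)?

7

inc[i] = longest strictly increasing subsequence ending at i; dec[i] = longest strictly decreasing subsequence starting at i:
i:      1  2  3  4  5  6  7  8  9 10 11 12
a[i]:   4  7  1 11 12  3  9  2 10  5  8  6
inc:    1  2  1  3  4  2  3  2  4  3  4  4
dec:    3  3  1  4  4  2  3  1  3  1  2  1
Best peak at i=5 (value 12): inc=4, dec=4, length 4+4−1 = 7.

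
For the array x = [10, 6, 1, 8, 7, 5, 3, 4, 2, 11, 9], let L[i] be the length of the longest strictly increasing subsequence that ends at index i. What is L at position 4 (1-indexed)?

dp[i] = 1 + max{dp[j] : j<i, x[j]<x[i]} (or 1 if no such j):
i:      1  2  3  4  5  6  7  8  9 10 11
x[i]:  10  6  1  8  7  5  3  4  2 11  9
dp:     1  1  1  2  2  2  2  3  2  4  4
At index 4 the value is 2.

2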